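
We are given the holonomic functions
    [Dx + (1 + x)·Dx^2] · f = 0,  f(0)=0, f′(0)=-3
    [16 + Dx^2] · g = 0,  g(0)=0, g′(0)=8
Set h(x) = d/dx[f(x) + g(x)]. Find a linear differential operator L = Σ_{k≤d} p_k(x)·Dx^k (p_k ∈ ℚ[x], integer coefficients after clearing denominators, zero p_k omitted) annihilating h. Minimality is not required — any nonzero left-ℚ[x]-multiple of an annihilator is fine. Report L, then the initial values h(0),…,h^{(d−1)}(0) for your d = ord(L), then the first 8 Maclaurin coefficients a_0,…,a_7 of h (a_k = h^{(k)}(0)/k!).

f: a_k = 0, -3, 3/2, -1, 3/4, -3/5, 1/2, -3/7, …
g: a_k = 0, 8, 0, -64/3, 0, 256/15, 0, -2048/315, …
h₀=f+g: left-lcm gives L₀, ord ≤ 4.
h₀' ⇒ L via d/dx closure of L₀.
L = (176 + 256·x + 128·x^2) + (144 + 400·x + 384·x^2 + 128·x^3)·Dx + (11 + 16·x + 8·x^2)·Dx^2 + (9 + 25·x + 24·x^2 + 8·x^3)·Dx^3  (order 3).
h: a_k = 5, 3, -67, 3, 247/3, 3, -2183/45, 3, …
ICs: h(0) = 5, h′(0) = 3, h′′(0) = -134.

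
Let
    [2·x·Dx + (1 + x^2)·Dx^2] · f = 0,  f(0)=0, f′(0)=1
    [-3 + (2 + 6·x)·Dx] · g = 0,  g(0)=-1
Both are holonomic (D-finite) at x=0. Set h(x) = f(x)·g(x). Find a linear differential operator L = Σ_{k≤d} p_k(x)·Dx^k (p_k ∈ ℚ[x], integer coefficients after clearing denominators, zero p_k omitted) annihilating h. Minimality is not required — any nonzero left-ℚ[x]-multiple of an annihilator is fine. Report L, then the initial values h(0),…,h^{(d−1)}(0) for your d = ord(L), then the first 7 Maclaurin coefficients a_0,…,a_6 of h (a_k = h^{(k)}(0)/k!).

f: a_k = 0, 1, 0, -1/3, 0, 1/5, 0, …
g: a_k = -1, -3/2, 9/8, -27/16, 405/128, -1701/256, 15309/1024, …
Product ⇒ symmetric product L₀, ord ≤ 2.
L = (27 - 12·x - 9·x^2) + (-12 - 28·x + 36·x^2 + 36·x^3)·Dx + (4 + 24·x + 40·x^2 + 24·x^3 + 36·x^4)·Dx^2  (order 2).
h: a_k = 0, -1, -3/2, 35/24, -19/16, 1657/640, -8169/1280, …
ICs: h(0) = 0, h′(0) = -1.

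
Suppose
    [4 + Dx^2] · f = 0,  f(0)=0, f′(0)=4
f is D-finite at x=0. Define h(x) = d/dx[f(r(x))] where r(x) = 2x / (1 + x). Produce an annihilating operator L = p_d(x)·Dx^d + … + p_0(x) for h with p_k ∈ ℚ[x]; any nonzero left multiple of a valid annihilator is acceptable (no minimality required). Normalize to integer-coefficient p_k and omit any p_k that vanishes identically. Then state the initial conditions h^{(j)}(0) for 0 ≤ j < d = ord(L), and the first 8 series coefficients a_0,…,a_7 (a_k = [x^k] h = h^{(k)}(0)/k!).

f: a_k = 0, 4, 0, -8/3, 0, 8/15, 0, -16/315, …
h₀=f(r): pull back L_f along r ⇒ L₀.
Derive L from L₀ (diff closure).
L = (22 + 12·x + 6·x^2) + (6 + 18·x + 18·x^2 + 6·x^3)·Dx + (1 + 4·x + 6·x^2 + 4·x^3 + x^4)·Dx^2  (order 2).
h: a_k = 8, -16, -40, 224, -1544/3, 720, -19688/45, -40256/45, …
ICs: h(0) = 8, h′(0) = -16.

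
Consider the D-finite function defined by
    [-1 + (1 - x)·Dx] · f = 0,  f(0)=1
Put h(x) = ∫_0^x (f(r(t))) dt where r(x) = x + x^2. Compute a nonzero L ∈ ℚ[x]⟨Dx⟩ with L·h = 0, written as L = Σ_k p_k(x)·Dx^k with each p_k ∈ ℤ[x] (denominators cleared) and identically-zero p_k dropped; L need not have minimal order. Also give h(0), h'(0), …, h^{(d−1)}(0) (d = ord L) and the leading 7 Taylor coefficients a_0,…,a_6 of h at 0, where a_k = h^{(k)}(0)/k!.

f: a_k = 1, 1, 1, 1, 1, 1, 1, …
L₀ from L_f via x↦r, Dx↦r'^{-1}Dx.
∫: right-multiply L₀ by Dx.
L = (1 + 2·x)·Dx + (-1 + x + x^2)·Dx^2  (order 2).
h: a_k = 0, 1, 1/2, 2/3, 3/4, 1, 4/3, …
ICs: h(0) = 0, h′(0) = 1.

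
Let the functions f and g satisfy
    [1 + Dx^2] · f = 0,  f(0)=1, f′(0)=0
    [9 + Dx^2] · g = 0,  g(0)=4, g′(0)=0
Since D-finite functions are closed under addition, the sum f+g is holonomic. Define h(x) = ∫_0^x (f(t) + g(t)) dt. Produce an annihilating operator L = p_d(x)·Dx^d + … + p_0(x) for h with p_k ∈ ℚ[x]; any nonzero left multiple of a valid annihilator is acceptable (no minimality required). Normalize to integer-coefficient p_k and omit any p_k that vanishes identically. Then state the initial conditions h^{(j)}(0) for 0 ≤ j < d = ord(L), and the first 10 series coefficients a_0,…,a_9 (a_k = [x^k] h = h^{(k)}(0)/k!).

L = 9·Dx + 10·Dx^3 + Dx^5  (order 5).
h: a_k = 0, 5, 0, -37/6, 0, 65/24, 0, -2917/5040, 0, 5249/72576, …
ICs: h(0) = 0, h′(0) = 5, h′′(0) = 0, h′′′(0) = -37, h′′′′(0) = 0.

f: a_k = 1, 0, -1/2, 0, 1/24, 0, -1/720, 0, 1/40320, 0, …
g: a_k = 4, 0, -18, 0, 27/2, 0, -81/20, 0, 729/1120, 0, …
h₀=f+g: left-lcm gives L₀, ord ≤ 4.
Integrate: L := L₀·Dx.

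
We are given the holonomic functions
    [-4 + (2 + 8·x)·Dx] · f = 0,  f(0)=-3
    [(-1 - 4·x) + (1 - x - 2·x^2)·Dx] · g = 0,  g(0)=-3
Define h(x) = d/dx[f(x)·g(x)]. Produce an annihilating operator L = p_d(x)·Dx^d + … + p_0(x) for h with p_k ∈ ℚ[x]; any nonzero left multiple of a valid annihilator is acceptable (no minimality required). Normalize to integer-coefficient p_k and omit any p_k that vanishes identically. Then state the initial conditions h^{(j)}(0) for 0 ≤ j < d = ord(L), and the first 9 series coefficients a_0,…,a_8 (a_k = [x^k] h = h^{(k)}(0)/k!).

f: a_k = -3, -6, 6, -12, 30, -84, 252, -792, 2574, …
g: a_k = -3, -3, -9, -15, -33, -63, -129, -255, -513, …
h₀=f·g: eliminate ⇒ L₀, order ≤ 1·1.
Differentiate: ansatz ord ≤ ord L₀ ⇒ L.
L = (2 + 32·x + 84·x^2 + 80·x^3 + 80·x^4) + (-1 - 5·x - 4·x^2 + 8·x^3 + 40·x^4 + 32·x^5)·Dx  (order 1).
h: a_k = 27, 54, 351, 324, 2835, -162, 24381, -34344, 255717, …
ICs: h(0) = 27.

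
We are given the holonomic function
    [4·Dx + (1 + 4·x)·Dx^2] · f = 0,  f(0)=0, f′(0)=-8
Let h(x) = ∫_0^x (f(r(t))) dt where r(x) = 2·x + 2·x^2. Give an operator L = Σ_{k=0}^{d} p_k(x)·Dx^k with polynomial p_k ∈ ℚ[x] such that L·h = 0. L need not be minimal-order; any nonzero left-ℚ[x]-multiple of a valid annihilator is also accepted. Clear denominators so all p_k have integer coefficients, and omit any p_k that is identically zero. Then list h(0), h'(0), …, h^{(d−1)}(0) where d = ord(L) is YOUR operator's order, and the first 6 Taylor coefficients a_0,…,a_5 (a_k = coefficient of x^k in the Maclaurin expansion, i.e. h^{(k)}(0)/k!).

f: a_k = 0, -8, 16, -128/3, 128, -2048/5, …
f∘r: x↦r, Dx↦Dx/r' in L_f ⇒ L₀.
Integrate: L := L₀·Dx.
L = (6 + 16·x + 16·x^2)·Dx^2 + (1 + 10·x + 24·x^2 + 16·x^3)·Dx^3  (order 3).
h: a_k = 0, 0, -8, 16, -160/3, 1088/5, …
ICs: h(0) = 0, h′(0) = 0, h′′(0) = -16.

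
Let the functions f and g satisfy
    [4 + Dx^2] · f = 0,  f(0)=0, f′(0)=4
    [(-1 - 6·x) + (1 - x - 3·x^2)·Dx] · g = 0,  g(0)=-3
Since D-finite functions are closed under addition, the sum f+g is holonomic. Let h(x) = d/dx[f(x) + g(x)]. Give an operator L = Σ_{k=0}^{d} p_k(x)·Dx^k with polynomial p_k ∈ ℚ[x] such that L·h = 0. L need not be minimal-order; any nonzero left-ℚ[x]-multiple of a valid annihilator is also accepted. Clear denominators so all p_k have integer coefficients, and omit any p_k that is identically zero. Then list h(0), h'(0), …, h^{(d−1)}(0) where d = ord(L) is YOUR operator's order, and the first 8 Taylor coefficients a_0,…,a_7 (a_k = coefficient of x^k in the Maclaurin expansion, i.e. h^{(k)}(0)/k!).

L = (976 + 5056·x + 17104·x^2 + 11760·x^3 + 18720·x^4 + 3888·x^5 + 3888·x^6) + (-92 - 516·x + 372·x^2 + 1232·x^3 + 2280·x^4 + 3240·x^5 + 1512·x^6 + 1296·x^7)·Dx + (244 + 1264·x + 4276·x^2 + 2940·x^3 + 4680·x^4 + 972·x^5 + 972·x^6)·Dx^2 + (-23 - 129·x + 93·x^2 + 308·x^3 + 570·x^4 + 810·x^5 + 378·x^6 + 324·x^7)·Dx^3  (order 3).
h: a_k = 1, -24, -71, -228, -1792/3, -1746, -205081/45, -12192, …
ICs: h(0) = 1, h′(0) = -24, h′′(0) = -142.

f: a_k = 0, 4, 0, -8/3, 0, 8/15, 0, -16/315, …
g: a_k = -3, -3, -12, -21, -57, -120, -291, -651, …
L₀ := lclm(L_f,L_g); ord L₀ ≤ 2+1.
Derive L from L₀ (diff closure).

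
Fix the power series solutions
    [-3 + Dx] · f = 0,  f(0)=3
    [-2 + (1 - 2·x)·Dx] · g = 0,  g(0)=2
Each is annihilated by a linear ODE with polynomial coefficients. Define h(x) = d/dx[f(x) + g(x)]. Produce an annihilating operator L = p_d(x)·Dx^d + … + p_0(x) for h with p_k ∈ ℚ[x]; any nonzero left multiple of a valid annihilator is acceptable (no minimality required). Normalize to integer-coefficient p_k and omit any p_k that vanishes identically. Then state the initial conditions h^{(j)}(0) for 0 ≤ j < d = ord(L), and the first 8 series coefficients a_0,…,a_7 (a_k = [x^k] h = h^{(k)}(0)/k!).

f: a_k = 3, 9, 27/2, 27/2, 81/8, 243/40, 243/80, 729/560, …
g: a_k = 2, 4, 8, 16, 32, 64, 128, 256, …
h₀=f+g: left-lcm gives L₀, ord ≤ 2.
h₀' ⇒ L via d/dx closure of L₀.
L = (36 + 72·x) + (-15 - 36·x + 36·x^2)·Dx + (1 + 4·x - 12·x^2)·Dx^2  (order 2).
h: a_k = 13, 43, 177/2, 337/2, 2803/8, 31449/40, 144089/80, 2295947/560, …
ICs: h(0) = 13, h′(0) = 43.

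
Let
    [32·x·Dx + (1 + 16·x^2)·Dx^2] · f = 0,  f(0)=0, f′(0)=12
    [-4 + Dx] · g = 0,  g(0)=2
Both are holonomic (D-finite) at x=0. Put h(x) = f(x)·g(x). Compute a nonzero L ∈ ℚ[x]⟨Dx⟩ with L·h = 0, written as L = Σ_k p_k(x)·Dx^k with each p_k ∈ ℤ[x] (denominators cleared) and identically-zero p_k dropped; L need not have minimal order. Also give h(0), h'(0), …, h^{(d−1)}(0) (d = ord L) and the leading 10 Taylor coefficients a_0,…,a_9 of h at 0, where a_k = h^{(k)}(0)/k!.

f: a_k = 0, 12, 0, -64, 0, 3072/5, 0, -49152/7, 0, 262144/3, …
g: a_k = 2, 8, 16, 64/3, 64/3, 256/15, 512/45, 2048/315, 1024/315, 4096/2835, …
h₀=f·g: eliminate ⇒ L₀, order ≤ 2·1.
L = (16 - 128·x + 256·x^2) + (-8 + 32·x - 128·x^2)·Dx + (1 + 16·x^2)·Dx^2  (order 2).
h: a_k = 0, 24, 96, 64, -256, 2304/5, 11264/3, -190464/35, -925696/21, 4714496/63, …
ICs: h(0) = 0, h′(0) = 24.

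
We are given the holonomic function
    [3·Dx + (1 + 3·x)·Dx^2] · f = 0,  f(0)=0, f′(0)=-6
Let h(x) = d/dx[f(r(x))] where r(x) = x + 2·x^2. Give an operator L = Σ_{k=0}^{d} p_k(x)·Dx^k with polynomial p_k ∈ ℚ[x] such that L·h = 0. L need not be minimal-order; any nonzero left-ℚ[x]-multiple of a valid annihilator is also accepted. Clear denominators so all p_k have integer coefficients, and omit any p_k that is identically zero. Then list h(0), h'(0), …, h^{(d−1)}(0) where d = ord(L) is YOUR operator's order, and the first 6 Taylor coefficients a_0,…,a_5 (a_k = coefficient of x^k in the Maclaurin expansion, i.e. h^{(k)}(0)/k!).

L = (-1 + 12·x + 24·x^2) + (1 + 7·x + 18·x^2 + 24·x^3)·Dx  (order 1).
h: a_k = -6, -6, 54, -126, 54, 594, …
ICs: h(0) = -6.

f: a_k = 0, -6, 9, -18, 81/2, -486/5, …
L₀ from L_f via x↦r, Dx↦r'^{-1}Dx.
h₀' ⇒ L via d/dx closure of L₀.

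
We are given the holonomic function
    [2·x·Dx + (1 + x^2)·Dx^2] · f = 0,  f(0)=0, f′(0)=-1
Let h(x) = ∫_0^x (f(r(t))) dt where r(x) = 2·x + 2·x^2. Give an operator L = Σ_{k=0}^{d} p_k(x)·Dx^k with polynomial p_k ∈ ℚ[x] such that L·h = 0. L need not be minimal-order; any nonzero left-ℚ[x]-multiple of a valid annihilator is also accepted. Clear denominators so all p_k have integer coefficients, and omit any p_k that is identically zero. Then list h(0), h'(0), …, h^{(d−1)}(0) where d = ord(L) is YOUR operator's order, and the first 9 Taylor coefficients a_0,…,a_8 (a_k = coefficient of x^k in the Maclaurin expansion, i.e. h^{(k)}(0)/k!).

L = (-2 + 8·x + 32·x^2 + 48·x^3 + 24·x^4)·Dx^2 + (1 + 2·x + 4·x^2 + 16·x^3 + 20·x^4 + 8·x^5)·Dx^3  (order 3).
h: a_k = 0, 0, -1, -2/3, 2/3, 8/5, 4/15, -88/21, -40/7, …
ICs: h(0) = 0, h′(0) = 0, h′′(0) = -2.

f: a_k = 0, -1, 0, 1/3, 0, -1/5, 0, 1/7, 0, …
f∘r: x↦r, Dx↦Dx/r' in L_f ⇒ L₀.
h=∫h₀ ⇒ L = L₀·Dx.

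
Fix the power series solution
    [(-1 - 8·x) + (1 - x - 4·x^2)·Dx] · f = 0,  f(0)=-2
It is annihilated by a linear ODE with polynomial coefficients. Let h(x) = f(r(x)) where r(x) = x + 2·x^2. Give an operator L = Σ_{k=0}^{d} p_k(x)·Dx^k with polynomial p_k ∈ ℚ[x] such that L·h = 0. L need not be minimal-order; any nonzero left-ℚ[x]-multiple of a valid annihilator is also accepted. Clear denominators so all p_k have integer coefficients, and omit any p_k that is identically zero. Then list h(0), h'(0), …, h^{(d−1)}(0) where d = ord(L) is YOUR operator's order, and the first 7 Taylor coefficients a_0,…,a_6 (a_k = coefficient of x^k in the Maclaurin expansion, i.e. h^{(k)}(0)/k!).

f: a_k = -2, -2, -10, -18, -58, -130, -362, …
Change of var in L_f (x↦r) gives L₀.
L = (1 + 12·x + 48·x^2 + 64·x^3) + (-1 + x + 6·x^2 + 16·x^3 + 16·x^4)·Dx  (order 1).
h: a_k = -2, -2, -14, -58, -206, -810, -3198, …
ICs: h(0) = -2.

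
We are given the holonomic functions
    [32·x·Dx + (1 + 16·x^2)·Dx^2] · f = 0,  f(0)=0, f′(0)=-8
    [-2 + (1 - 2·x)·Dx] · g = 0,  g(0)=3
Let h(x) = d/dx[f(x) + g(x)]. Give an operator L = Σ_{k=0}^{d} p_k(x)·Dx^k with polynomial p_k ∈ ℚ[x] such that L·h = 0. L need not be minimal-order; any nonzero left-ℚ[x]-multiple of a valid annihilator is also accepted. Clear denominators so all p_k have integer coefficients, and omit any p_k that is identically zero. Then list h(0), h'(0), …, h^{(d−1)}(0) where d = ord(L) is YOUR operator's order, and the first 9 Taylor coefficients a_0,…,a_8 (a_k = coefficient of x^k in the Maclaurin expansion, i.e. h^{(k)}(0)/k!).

f: a_k = 0, -8, 0, 128/3, 0, -2048/5, 0, 32768/7, 0, …
g: a_k = 3, 6, 12, 24, 48, 96, 192, 384, 768, …
Sum ⇒ L₀ = lclm(L_f,L_g) in ℚ(x)⟨Dx⟩.
h₀' ⇒ L via d/dx closure of L₀.
L = (32 - 256·x - 1536·x^2) + (-14 + 32·x + 160·x^2 - 1536·x^3)·Dx + (1 + 6·x + 96·x^3 - 256·x^4)·Dx^2  (order 2).
h: a_k = -2, 24, 200, 192, -1568, 1152, 35456, 6144, -510464, …
ICs: h(0) = -2, h′(0) = 24.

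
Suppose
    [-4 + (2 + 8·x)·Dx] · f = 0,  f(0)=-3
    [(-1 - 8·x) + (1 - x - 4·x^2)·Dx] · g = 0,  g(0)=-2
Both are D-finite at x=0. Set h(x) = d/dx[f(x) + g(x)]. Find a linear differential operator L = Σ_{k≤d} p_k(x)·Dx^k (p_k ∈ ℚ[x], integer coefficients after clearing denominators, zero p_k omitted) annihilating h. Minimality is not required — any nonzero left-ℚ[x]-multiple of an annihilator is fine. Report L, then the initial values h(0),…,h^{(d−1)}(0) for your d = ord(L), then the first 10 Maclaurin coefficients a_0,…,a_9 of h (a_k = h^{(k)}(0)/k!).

f: a_k = -3, -6, 6, -12, 30, -84, 252, -792, 2574, -8580, …
g: a_k = -2, -2, -10, -18, -58, -130, -362, -882, -2330, -5858, …
h₀=f+g: left-lcm gives L₀, ord ≤ 2.
h=h₀': d/dx-closure on L₀ ⇒ L.
L = (-114 - 780·x - 2688·x^2 - 2688·x^3 - 3840·x^4) + (-21 - 420·x - 2778·x^2 - 7200·x^3 - 10272·x^4 - 11520·x^5)·Dx + (6 + 57·x + 153·x^2 + 4·x^3 - 816·x^4 - 2624·x^5 - 2560·x^6)·Dx^2  (order 2).
h: a_k = -8, -8, -90, -112, -1070, -660, -11718, 1952, -129942, 139940, …
ICs: h(0) = -8, h′(0) = -8.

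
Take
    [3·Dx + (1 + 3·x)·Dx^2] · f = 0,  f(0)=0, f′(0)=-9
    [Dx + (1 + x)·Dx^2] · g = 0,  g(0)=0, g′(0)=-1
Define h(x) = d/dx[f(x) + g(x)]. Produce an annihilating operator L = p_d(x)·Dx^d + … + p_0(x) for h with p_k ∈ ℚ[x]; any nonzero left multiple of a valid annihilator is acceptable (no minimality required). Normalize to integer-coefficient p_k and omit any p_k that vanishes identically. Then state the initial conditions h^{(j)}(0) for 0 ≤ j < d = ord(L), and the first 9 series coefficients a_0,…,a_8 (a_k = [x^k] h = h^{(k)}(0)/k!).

L = 6 + (8 + 12·x)·Dx + (1 + 4·x + 3·x^2)·Dx^2  (order 2).
h: a_k = -10, 28, -82, 244, -730, 2188, -6562, 19684, -59050, …
ICs: h(0) = -10, h′(0) = 28.

f: a_k = 0, -9, 27/2, -27, 243/4, -729/5, 729/2, -6561/7, 19683/8, …
g: a_k = 0, -1, 1/2, -1/3, 1/4, -1/5, 1/6, -1/7, 1/8, …
h₀=f+g: left-lcm gives L₀, ord ≤ 4.
Derive L from L₀ (diff closure).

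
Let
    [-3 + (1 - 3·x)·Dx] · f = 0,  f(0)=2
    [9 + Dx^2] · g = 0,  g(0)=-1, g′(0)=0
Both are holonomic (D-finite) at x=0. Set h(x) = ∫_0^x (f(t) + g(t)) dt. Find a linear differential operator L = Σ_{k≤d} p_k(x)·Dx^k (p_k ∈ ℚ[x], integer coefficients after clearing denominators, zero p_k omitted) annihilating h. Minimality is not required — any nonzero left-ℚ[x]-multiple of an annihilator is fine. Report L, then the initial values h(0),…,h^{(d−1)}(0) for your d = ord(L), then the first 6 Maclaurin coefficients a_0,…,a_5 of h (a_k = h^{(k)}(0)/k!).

f: a_k = 2, 6, 18, 54, 162, 486, …
g: a_k = -1, 0, 9/2, 0, -27/8, 0, …
Weyl lclm of L_f,L_g ⇒ L₀ (ord ≤ 3).
Integrate: L := L₀·Dx.
L = (63 - 54·x + 81·x^2)·Dx + (-9 + 45·x - 81·x^2 + 81·x^3)·Dx^2 + (7 - 6·x + 9·x^2)·Dx^3 + (-1 + 5·x - 9·x^2 + 9·x^3)·Dx^4  (order 4).
h: a_k = 0, 1, 3, 15/2, 27/2, 1269/40, …
ICs: h(0) = 0, h′(0) = 1, h′′(0) = 6, h′′′(0) = 45.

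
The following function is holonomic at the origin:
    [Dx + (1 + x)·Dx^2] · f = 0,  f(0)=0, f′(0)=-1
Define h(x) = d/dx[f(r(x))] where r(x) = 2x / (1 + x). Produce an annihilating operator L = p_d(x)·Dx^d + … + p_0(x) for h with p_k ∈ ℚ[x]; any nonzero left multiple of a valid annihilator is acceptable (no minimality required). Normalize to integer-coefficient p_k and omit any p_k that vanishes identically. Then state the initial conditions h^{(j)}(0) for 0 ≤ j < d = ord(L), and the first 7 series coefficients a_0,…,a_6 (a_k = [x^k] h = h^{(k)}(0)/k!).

f: a_k = 0, -1, 1/2, -1/3, 1/4, -1/5, 1/6, …
Substitute x→r, Dx→(1/r')Dx; clear ⇒ L₀.
h₀' ⇒ L via d/dx closure of L₀.
L = (4 + 6·x) + (1 + 4·x + 3·x^2)·Dx  (order 1).
h: a_k = -2, 8, -26, 80, -242, 728, -2186, …
ICs: h(0) = -2.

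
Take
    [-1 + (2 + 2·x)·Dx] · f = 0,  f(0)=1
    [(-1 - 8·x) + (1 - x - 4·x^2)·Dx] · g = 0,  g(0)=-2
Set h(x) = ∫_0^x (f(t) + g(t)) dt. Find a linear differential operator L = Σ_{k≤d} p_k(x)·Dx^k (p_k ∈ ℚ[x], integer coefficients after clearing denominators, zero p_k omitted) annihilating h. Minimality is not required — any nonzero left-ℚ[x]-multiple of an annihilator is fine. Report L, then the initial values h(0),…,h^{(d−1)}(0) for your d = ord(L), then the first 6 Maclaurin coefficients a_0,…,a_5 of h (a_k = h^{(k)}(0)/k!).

f: a_k = 1, 1/2, -1/8, 1/16, -5/128, 7/256, …
g: a_k = -2, -2, -10, -18, -58, -130, …
Sum ⇒ L₀ = lclm(L_f,L_g) in ℚ(x)⟨Dx⟩.
h=∫h₀ ⇒ L = L₀·Dx.
L = (21 + 75·x + 228·x^2 + 160·x^3)·Dx + (-41 - 174·x - 609·x^2 - 872·x^3 - 400·x^4)·Dx^2 + (2 + 38·x + 30·x^2 - 198·x^3 - 352·x^4 - 160·x^5)·Dx^3  (order 3).
h: a_k = 0, -1, -3/4, -27/8, -287/64, -7429/640, …
ICs: h(0) = 0, h′(0) = -1, h′′(0) = -3/2.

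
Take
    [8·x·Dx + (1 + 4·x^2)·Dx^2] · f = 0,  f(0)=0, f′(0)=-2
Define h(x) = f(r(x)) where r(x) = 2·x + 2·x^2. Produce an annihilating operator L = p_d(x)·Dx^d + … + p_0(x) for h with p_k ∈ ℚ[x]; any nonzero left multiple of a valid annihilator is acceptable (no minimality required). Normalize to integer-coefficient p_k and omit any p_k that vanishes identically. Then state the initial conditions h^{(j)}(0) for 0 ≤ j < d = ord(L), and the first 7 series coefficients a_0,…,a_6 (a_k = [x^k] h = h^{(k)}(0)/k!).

f: a_k = 0, -2, 0, 8/3, 0, -32/5, 0, …
h₀=f(r): pull back L_f along r ⇒ L₀.
L = (-2 + 32·x + 128·x^2 + 192·x^3 + 96·x^4)·Dx + (1 + 2·x + 16·x^2 + 64·x^3 + 80·x^4 + 32·x^5)·Dx^2  (order 2).
h: a_k = 0, -4, -4, 64/3, 64, -704/5, -3008/3, …
ICs: h(0) = 0, h′(0) = -4.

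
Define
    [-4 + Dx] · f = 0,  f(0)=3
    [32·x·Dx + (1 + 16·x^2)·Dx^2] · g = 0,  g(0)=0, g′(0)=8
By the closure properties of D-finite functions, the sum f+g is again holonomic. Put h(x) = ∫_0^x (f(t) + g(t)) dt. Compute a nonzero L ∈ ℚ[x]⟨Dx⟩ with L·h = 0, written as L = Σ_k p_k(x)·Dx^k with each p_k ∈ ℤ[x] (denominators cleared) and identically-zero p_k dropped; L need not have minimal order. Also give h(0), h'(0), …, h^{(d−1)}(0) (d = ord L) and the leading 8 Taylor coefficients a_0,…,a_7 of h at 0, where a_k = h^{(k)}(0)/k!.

L = (32 - 256·x - 512·x^2)·Dx^2 + (-12 + 48·x + 64·x^2 - 256·x^3)·Dx^3 + (1 + 4·x + 16·x^2 + 64·x^3)·Dx^4  (order 4).
h: a_k = 0, 3, 10, 8, -8/3, 32/5, 1088/15, 256/105, …
ICs: h(0) = 0, h′(0) = 3, h′′(0) = 20, h′′′(0) = 48.

f: a_k = 3, 12, 24, 32, 32, 128/5, 256/15, 1024/105, …
g: a_k = 0, 8, 0, -128/3, 0, 2048/5, 0, -32768/7, …
L₀ := lclm(L_f,L_g); ord L₀ ≤ 1+2.
Integrate: L := L₀·Dx.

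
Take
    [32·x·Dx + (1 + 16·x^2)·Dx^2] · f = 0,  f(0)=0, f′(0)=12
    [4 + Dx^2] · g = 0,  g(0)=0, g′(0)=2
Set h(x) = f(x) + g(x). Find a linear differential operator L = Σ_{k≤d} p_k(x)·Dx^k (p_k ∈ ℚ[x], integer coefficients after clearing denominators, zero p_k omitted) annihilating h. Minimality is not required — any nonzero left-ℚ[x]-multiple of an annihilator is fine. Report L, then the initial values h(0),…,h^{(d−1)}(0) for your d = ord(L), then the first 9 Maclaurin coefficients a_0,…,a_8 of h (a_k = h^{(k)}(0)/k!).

L = (-6016·x + 102400·x^3 + 32768·x^5)·Dx + (-28 + 1216·x^2 + 27648·x^4 + 16384·x^6)·Dx^2 + (-1504·x + 25600·x^3 + 8192·x^5)·Dx^3 + (-7 + 304·x^2 + 6912·x^4 + 4096·x^6)·Dx^4  (order 4).
h: a_k = 0, 14, 0, -196/3, 0, 1844/3, 0, -2211848/315, 0, …
ICs: h(0) = 0, h′(0) = 14, h′′(0) = 0, h′′′(0) = -392.

f: a_k = 0, 12, 0, -64, 0, 3072/5, 0, -49152/7, 0, …
g: a_k = 0, 2, 0, -4/3, 0, 4/15, 0, -8/315, 0, …
Sum ⇒ L₀ = lclm(L_f,L_g) in ℚ(x)⟨Dx⟩.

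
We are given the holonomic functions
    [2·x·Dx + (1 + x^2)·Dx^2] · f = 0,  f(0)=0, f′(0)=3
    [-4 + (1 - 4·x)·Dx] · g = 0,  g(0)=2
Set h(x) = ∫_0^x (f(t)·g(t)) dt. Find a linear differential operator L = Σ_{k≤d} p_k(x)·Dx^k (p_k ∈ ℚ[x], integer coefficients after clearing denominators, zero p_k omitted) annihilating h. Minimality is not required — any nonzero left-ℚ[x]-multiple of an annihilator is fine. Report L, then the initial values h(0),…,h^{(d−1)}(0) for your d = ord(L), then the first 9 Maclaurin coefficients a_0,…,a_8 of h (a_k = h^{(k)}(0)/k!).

f: a_k = 0, 3, 0, -1, 0, 3/5, 0, -3/7, 0, …
g: a_k = 2, 8, 32, 128, 512, 2048, 8192, 32768, 131072, …
L₀ := L_f ⊗_s L_g (sym. prod.), ord ≤ 2.
h=∫h₀ ⇒ L = L₀·Dx.
L = 8·x·Dx + (8 - 2·x + 16·x^2)·Dx^2 + (-1 + 4·x - x^2 + 4·x^3)·Dx^3  (order 3).
h: a_k = 0, 0, 3, 8, 47/2, 376/5, 3763/15, 30104/35, 421441/140, …
ICs: h(0) = 0, h′(0) = 0, h′′(0) = 6.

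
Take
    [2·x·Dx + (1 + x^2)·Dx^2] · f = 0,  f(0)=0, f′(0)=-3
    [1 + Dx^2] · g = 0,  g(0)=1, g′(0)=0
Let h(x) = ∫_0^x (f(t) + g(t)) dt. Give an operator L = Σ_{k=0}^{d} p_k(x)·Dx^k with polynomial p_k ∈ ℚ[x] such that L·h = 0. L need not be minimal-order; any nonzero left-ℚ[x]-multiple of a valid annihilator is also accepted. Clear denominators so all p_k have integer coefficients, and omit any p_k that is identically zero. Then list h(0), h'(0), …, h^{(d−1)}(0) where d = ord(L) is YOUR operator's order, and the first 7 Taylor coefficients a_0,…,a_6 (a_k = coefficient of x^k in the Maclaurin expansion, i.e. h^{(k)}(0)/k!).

f: a_k = 0, -3, 0, 1, 0, -3/5, 0, …
g: a_k = 1, 0, -1/2, 0, 1/24, 0, -1/720, …
h₀=f+g: left-lcm gives L₀, ord ≤ 4.
∫: right-multiply L₀ by Dx.
L = (-22·x + 28·x^3 + 2·x^5)·Dx^2 + (-1 + 7·x^2 + 9·x^4 + x^6)·Dx^3 + (-22·x + 28·x^3 + 2·x^5)·Dx^4 + (-1 + 7·x^2 + 9·x^4 + x^6)·Dx^5  (order 5).
h: a_k = 0, 1, -3/2, -1/6, 1/4, 1/120, -1/10, …
ICs: h(0) = 0, h′(0) = 1, h′′(0) = -3, h′′′(0) = -1, h′′′′(0) = 6.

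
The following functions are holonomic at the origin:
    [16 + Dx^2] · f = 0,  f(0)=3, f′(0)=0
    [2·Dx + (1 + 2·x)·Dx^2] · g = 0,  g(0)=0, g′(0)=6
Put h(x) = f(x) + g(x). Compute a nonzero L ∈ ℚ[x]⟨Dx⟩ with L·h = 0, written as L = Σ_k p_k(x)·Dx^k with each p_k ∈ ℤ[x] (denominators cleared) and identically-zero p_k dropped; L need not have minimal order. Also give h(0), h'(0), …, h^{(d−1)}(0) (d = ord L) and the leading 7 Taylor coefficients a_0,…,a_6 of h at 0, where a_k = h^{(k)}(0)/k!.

f: a_k = 3, 0, -24, 0, 32, 0, -256/15, …
g: a_k = 0, 6, -6, 8, -12, 96/5, -32, …
Weyl lclm of L_f,L_g ⇒ L₀ (ord ≤ 4).
L = (160 + 256·x + 256·x^2)·Dx + (48 + 224·x + 384·x^2 + 256·x^3)·Dx^2 + (10 + 16·x + 16·x^2)·Dx^3 + (3 + 14·x + 24·x^2 + 16·x^3)·Dx^4  (order 4).
h: a_k = 3, 6, -30, 8, 20, 96/5, -736/15, …
ICs: h(0) = 3, h′(0) = 6, h′′(0) = -60, h′′′(0) = 48.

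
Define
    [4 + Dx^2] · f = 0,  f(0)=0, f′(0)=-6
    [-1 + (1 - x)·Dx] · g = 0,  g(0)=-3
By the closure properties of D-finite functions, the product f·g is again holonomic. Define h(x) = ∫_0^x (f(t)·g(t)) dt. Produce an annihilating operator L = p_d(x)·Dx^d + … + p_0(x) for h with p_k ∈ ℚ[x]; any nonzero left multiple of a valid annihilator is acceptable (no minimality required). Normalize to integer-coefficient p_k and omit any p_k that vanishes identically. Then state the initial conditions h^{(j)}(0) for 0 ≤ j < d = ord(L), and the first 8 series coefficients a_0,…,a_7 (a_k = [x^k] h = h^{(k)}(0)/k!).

L = (-4 + 4·x)·Dx + 2·Dx^2 + (-1 + x)·Dx^3  (order 3).
h: a_k = 0, 0, 9, 6, 3/2, 6/5, 7/5, 6/5, …
ICs: h(0) = 0, h′(0) = 0, h′′(0) = 18.

f: a_k = 0, -6, 0, 4, 0, -4/5, 0, 8/105, …
g: a_k = -3, -3, -3, -3, -3, -3, -3, -3, …
Sym-product of L_f,L_g gives L₀ (≤ ord 2).
Integrate: L := L₀·Dx.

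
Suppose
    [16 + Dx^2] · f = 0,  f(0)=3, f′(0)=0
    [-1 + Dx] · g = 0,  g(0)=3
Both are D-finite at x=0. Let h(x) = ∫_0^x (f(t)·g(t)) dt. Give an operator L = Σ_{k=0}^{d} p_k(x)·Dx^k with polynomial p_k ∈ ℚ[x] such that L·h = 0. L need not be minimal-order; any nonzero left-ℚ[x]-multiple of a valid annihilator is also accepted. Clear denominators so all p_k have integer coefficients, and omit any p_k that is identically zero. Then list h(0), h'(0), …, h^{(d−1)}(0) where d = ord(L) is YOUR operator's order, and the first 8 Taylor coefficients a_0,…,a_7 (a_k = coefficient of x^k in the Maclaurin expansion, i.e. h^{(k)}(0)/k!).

f: a_k = 3, 0, -24, 0, 32, 0, -256/15, 0, …
g: a_k = 3, 3, 3/2, 1/2, 1/8, 1/40, 1/240, 1/1680, …
L₀ := L_f ⊗_s L_g (sym. prod.), ord ≤ 2.
Integrate: L := L₀·Dx.
L = 17·Dx - 2·Dx^2 + Dx^3  (order 3).
h: a_k = 0, 9, 9/2, -45/2, -141/8, 483/40, 1121/80, -99/112, …
ICs: h(0) = 0, h′(0) = 9, h′′(0) = 9.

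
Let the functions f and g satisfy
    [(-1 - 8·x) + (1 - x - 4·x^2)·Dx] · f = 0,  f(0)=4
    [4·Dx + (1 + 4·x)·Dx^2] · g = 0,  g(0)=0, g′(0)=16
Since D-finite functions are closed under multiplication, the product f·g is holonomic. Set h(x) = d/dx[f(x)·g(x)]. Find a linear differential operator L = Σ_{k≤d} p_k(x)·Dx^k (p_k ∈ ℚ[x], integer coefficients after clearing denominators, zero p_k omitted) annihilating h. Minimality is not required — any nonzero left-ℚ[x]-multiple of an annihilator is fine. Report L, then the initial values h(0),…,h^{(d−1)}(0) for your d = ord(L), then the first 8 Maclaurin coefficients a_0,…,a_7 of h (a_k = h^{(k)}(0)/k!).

L = (152 + 864·x + 2304·x^2) + (1 + 100·x + 960·x^2 + 1792·x^3)·Dx + (-3 - 25·x - 24·x^2 + 176·x^3 + 256·x^4)·Dx^2  (order 2).
h: a_k = 64, -128, 1600, -8960/3, 69952/3, -277376/5, 328000, -101806592/105, …
ICs: h(0) = 64, h′(0) = -128.

f: a_k = 4, 4, 20, 36, 116, 260, 724, 1764, …
g: a_k = 0, 16, -32, 256/3, -256, 4096/5, -8192/3, 65536/7, …
h₀=f·g: eliminate ⇒ L₀, order ≤ 1·2.
Differentiate: ansatz ord ≤ ord L₀ ⇒ L.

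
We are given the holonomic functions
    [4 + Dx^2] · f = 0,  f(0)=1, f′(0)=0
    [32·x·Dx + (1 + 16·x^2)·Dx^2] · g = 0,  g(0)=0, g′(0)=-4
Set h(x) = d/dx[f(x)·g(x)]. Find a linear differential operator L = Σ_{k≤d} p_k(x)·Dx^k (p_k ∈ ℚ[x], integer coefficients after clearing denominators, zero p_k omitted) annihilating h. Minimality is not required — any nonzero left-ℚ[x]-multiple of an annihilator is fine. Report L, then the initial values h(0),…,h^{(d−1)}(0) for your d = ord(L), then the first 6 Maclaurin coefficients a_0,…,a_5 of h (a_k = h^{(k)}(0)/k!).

L = (62288 + 2213376·x^2 + 73428992·x^4 + 58982400·x^6 + 3145728·x^8 - 167772160·x^10 + 268435456·x^12) + (35072·x + 2871296·x^3 + 39976960·x^5 + 52428800·x^7 + 83886080·x^9 + 268435456·x^11)·Dx + (15912 + 579328·x^2 + 18954240·x^4 + 19529728·x^6 + 9961472·x^8 - 16777216·x^10 + 134217728·x^12)·Dx^2 + (8768·x + 717824·x^3 + 9994240·x^5 + 13107200·x^7 + 20971520·x^9 + 67108864·x^11)·Dx^3 + (85 + 6496·x^2 + 149248·x^4 + 1196032·x^6 + 2293760·x^8 + 6291456·x^10 + 16777216·x^12)·Dx^4  (order 4).
h: a_k = -4, 0, 88, 0, -3752/3, 0, …
ICs: h(0) = -4, h′(0) = 0, h′′(0) = 176, h′′′(0) = 0.

f: a_k = 1, 0, -2, 0, 2/3, 0, …
g: a_k = 0, -4, 0, 64/3, 0, -1024/5, …
Product ⇒ symmetric product L₀, ord ≤ 4.
h₀' ⇒ L via d/dx closure of L₀.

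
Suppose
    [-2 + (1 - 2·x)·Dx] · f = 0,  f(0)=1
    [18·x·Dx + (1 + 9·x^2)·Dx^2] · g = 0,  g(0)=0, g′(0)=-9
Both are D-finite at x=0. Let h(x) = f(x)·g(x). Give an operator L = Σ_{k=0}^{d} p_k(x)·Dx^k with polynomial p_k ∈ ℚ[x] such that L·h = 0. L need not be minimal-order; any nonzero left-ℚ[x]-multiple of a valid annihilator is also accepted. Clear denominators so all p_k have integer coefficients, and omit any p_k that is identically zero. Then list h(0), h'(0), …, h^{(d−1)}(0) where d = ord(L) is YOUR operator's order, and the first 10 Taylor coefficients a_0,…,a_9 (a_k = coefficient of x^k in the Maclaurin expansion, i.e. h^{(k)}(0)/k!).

f: a_k = 1, 2, 4, 8, 16, 32, 64, 128, 256, 512, …
g: a_k = 0, -9, 0, 27, 0, -729/5, 0, 6561/7, 0, -6561, …
Product ⇒ symmetric product L₀, ord ≤ 2.
L = 36·x + (4 - 18·x + 72·x^2)·Dx + (-1 + 2·x - 9·x^2 + 18·x^3)·Dx^2  (order 2).
h: a_k = 0, -9, -18, -9, -18, -909/5, -1818/5, 7353/35, 14706/35, -200223/35, …
ICs: h(0) = 0, h′(0) = -9.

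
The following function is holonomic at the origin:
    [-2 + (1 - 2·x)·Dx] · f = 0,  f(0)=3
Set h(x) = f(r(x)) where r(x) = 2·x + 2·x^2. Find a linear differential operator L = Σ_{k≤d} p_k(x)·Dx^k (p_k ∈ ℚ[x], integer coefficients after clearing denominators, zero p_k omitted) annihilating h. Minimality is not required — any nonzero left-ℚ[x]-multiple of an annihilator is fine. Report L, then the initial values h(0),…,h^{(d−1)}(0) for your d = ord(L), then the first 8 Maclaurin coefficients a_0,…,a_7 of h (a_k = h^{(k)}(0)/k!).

L = (4 + 8·x) + (-1 + 4·x + 4·x^2)·Dx  (order 1).
h: a_k = 3, 12, 60, 288, 1392, 6720, 32448, 156672, …
ICs: h(0) = 3.

f: a_k = 3, 6, 12, 24, 48, 96, 192, 384, …
f∘r: x↦r, Dx↦Dx/r' in L_f ⇒ L₀.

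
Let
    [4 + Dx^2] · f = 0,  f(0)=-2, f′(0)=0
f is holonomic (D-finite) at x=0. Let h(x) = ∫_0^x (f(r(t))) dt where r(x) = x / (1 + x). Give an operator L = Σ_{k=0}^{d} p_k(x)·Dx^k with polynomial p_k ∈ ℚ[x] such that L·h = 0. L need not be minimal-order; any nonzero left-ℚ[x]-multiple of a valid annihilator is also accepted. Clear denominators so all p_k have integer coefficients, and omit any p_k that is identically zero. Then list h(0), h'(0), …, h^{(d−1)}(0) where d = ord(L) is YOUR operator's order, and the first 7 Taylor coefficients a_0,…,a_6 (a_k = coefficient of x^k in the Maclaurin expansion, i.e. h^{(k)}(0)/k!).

f: a_k = -2, 0, 4, 0, -4/3, 0, 8/45, …
L₀ from L_f via x↦r, Dx↦r'^{-1}Dx.
Integrate: L := L₀·Dx.
L = 4·Dx + (2 + 6·x + 6·x^2 + 2·x^3)·Dx^2 + (1 + 4·x + 6·x^2 + 4·x^3 + x^4)·Dx^3  (order 3).
h: a_k = 0, -2, 0, 4/3, -2, 32/15, -16/9, …
ICs: h(0) = 0, h′(0) = -2, h′′(0) = 0.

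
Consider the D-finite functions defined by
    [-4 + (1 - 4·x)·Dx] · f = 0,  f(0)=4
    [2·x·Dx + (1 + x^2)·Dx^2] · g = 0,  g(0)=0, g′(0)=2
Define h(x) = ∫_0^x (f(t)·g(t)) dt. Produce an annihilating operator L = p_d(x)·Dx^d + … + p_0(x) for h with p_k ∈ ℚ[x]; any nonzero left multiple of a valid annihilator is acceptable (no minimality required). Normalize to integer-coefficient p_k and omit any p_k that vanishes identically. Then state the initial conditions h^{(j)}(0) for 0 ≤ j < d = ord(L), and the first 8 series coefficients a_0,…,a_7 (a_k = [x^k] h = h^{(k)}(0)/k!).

f: a_k = 4, 16, 64, 256, 1024, 4096, 16384, 65536, …
g: a_k = 0, 2, 0, -2/3, 0, 2/5, 0, -2/7, …
L₀ := L_f ⊗_s L_g (sym. prod.), ord ≤ 2.
h=∫₀ˣh₀: take L = L₀·Dx.
L = 8·x·Dx + (8 - 2·x + 16·x^2)·Dx^2 + (-1 + 4·x - x^2 + 4·x^3)·Dx^3  (order 3).
h: a_k = 0, 0, 4, 32/3, 94/3, 1504/15, 15052/45, 120416/105, …
ICs: h(0) = 0, h′(0) = 0, h′′(0) = 8.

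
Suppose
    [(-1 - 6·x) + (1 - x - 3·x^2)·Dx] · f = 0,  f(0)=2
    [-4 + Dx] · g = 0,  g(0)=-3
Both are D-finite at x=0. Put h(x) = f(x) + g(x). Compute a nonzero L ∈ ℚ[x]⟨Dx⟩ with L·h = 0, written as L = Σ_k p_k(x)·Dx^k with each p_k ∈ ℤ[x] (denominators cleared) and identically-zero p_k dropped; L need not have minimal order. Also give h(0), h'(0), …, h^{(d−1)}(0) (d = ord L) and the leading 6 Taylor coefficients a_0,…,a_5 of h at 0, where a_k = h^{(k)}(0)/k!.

L = (-16 + 8·x - 360·x^2 - 288·x^3) + (-8 + 50·x + 134·x^2 - 96·x^3 - 144·x^4)·Dx + (3 - 13·x - 11·x^2 + 42·x^3 + 36·x^4)·Dx^2  (order 2).
h: a_k = -1, -10, -16, -18, 6, 272/5, …
ICs: h(0) = -1, h′(0) = -10.

f: a_k = 2, 2, 8, 14, 38, 80, …
g: a_k = -3, -12, -24, -32, -32, -128/5, …
h₀=f+g: left-lcm gives L₀, ord ≤ 2.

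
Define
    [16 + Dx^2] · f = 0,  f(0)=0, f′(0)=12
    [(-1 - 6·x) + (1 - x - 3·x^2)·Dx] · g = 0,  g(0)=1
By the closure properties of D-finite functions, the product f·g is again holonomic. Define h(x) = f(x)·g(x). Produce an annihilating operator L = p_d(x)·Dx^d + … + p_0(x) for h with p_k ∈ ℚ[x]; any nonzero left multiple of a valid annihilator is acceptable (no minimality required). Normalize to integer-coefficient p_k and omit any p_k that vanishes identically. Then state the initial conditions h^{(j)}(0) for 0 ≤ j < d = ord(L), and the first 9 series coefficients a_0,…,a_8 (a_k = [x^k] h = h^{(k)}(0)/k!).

f: a_k = 0, 12, 0, -32, 0, 128/5, 0, -1024/105, 0, …
g: a_k = 1, 1, 4, 7, 19, 40, 97, 217, 508, …
f·g: L₀ = L_f ⊗_s L_g, ord ≤ 2·1.
L = (-10 + 16·x + 48·x^2) + (2 + 12·x)·Dx + (-1 + x + 3·x^2)·Dx^2  (order 2).
h: a_k = 0, 12, 12, 16, 52, 628/5, 1408/5, 68108/105, 156812/105, …
ICs: h(0) = 0, h′(0) = 12.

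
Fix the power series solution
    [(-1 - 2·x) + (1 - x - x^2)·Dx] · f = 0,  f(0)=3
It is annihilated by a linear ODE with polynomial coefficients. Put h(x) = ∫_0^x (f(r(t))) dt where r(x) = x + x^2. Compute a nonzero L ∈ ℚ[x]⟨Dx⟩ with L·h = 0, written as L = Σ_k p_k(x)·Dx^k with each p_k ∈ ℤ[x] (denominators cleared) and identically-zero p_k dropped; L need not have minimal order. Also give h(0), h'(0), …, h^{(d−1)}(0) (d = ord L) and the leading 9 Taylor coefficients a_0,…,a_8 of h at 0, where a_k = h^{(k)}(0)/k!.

f: a_k = 3, 3, 6, 9, 15, 24, 39, 63, 102, …
h₀=f(r): pull back L_f along r ⇒ L₀.
Integrate: L := L₀·Dx.
L = (1 + 4·x + 6·x^2 + 4·x^3)·Dx + (-1 + x + 2·x^2 + 2·x^3 + x^4)·Dx^2  (order 2).
h: a_k = 0, 3, 3/2, 3, 21/4, 48/5, 37/2, 258/7, 597/8, …
ICs: h(0) = 0, h′(0) = 3.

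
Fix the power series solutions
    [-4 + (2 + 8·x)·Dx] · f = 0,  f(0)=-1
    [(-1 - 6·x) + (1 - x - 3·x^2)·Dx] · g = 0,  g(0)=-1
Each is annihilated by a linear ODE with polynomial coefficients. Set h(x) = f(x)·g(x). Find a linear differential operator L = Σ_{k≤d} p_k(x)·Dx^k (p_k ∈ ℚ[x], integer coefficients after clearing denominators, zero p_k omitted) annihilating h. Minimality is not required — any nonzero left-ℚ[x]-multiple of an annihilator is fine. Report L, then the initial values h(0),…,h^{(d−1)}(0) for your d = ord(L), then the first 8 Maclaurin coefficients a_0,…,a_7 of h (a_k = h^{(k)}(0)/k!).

L = (3 + 8·x + 18·x^2) + (-1 - 3·x + 7·x^2 + 12·x^3)·Dx  (order 1).
h: a_k = 1, 3, 4, 17, 19, 98, 71, 629, …
ICs: h(0) = 1.

f: a_k = -1, -2, 2, -4, 10, -28, 84, -264, …
g: a_k = -1, -1, -4, -7, -19, -40, -97, -217, …
Sym-product of L_f,L_g gives L₀ (≤ ord 1).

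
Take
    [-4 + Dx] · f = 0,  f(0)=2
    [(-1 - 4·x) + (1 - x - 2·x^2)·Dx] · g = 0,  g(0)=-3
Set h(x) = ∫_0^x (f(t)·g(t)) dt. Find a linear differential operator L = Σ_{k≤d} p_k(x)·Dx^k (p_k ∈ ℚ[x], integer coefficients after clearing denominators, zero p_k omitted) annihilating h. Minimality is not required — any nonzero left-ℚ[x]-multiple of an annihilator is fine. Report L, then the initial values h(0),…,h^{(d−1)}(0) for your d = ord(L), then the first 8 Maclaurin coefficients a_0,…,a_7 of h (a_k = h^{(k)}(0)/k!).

L = (5 - 8·x^2)·Dx + (-1 + x + 2·x^2)·Dx^2  (order 2).
h: a_k = 0, -6, -15, -30, -107/2, -458/5, -781/5, -5662/21, …
ICs: h(0) = 0, h′(0) = -6.

f: a_k = 2, 8, 16, 64/3, 64/3, 256/15, 512/45, 2048/315, …
g: a_k = -3, -3, -9, -15, -33, -63, -129, -255, …
L₀ := L_f ⊗_s L_g (sym. prod.), ord ≤ 1.
h=∫h₀ ⇒ L = L₀·Dx.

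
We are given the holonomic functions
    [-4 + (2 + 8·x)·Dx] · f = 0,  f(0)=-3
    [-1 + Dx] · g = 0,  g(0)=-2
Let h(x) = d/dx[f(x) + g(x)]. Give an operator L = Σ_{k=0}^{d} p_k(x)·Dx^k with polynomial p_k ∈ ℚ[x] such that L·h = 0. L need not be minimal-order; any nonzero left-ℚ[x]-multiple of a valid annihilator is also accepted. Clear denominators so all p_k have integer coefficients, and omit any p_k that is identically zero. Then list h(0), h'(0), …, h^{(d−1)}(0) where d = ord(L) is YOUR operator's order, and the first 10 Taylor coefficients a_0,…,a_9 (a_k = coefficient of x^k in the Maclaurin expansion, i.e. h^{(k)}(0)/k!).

L = (-14 - 8·x) + (11 - 8·x - 16·x^2)·Dx + (3 + 16·x + 16·x^2)·Dx^2  (order 2).
h: a_k = -8, 10, -37, 359/3, -5041/12, 90719/60, -1995841/360, 51891839/2520, -1556755201/20160, 52929676799/181440, …
ICs: h(0) = -8, h′(0) = 10.

f: a_k = -3, -6, 6, -12, 30, -84, 252, -792, 2574, -8580, …
g: a_k = -2, -2, -1, -1/3, -1/12, -1/60, -1/360, -1/2520, -1/20160, -1/181440, …
Sum ⇒ L₀ = lclm(L_f,L_g) in ℚ(x)⟨Dx⟩.
Derive L from L₀ (diff closure).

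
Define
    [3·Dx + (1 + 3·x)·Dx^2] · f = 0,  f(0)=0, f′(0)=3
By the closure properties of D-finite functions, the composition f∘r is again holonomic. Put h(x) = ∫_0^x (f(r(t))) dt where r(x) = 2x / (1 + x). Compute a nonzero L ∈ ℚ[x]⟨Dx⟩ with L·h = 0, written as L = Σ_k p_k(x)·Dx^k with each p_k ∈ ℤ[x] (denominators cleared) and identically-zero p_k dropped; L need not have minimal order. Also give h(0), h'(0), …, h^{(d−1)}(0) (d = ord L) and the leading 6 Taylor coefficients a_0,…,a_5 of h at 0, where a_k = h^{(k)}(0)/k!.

L = (8 + 14·x)·Dx^2 + (1 + 8·x + 7·x^2)·Dx^3  (order 3).
h: a_k = 0, 0, 3, -8, 57/2, -120, …
ICs: h(0) = 0, h′(0) = 0, h′′(0) = 6.

f: a_k = 0, 3, -9/2, 9, -81/4, 243/5, …
Substitute x→r, Dx→(1/r')Dx; clear ⇒ L₀.
h=∫₀ˣh₀: take L = L₀·Dx.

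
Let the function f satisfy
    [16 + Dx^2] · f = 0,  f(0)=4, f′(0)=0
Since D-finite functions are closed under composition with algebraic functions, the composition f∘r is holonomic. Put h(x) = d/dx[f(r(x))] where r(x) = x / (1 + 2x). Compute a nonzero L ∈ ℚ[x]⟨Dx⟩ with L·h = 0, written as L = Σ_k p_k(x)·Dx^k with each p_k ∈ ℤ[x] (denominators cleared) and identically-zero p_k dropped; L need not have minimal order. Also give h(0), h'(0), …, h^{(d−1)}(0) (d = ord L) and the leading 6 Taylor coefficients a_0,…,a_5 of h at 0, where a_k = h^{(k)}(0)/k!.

L = (40 + 96·x + 96·x^2) + (12 + 72·x + 144·x^2 + 96·x^3)·Dx + (1 + 8·x + 24·x^2 + 32·x^3 + 16·x^4)·Dx^2  (order 2).
h: a_k = 0, -64, 384, -4096/3, 10240/3, -78848/15, …
ICs: h(0) = 0, h′(0) = -64.

f: a_k = 4, 0, -32, 0, 128/3, 0, …
L₀ from L_f via x↦r, Dx↦r'^{-1}Dx.
h₀' ⇒ L via d/dx closure of L₀.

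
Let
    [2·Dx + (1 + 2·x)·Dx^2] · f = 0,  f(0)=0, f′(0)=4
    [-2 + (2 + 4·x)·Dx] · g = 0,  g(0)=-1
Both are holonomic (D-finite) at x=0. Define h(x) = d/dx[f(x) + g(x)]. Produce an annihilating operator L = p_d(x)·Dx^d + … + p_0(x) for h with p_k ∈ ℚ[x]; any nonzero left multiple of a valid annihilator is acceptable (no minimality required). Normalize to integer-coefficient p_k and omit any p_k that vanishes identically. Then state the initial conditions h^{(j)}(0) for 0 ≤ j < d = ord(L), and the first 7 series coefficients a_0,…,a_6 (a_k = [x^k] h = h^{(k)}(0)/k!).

L = 2 + (5 + 10·x)·Dx + (1 + 4·x + 4·x^2)·Dx^2  (order 2).
h: a_k = 3, -7, 29/2, -59/2, 477/8, -961/8, 3865/16, …
ICs: h(0) = 3, h′(0) = -7.

f: a_k = 0, 4, -4, 16/3, -8, 64/5, -64/3, …
g: a_k = -1, -1, 1/2, -1/2, 5/8, -7/8, 21/16, …
h₀=f+g: left-lcm gives L₀, ord ≤ 3.
Derive L from L₀ (diff closure).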